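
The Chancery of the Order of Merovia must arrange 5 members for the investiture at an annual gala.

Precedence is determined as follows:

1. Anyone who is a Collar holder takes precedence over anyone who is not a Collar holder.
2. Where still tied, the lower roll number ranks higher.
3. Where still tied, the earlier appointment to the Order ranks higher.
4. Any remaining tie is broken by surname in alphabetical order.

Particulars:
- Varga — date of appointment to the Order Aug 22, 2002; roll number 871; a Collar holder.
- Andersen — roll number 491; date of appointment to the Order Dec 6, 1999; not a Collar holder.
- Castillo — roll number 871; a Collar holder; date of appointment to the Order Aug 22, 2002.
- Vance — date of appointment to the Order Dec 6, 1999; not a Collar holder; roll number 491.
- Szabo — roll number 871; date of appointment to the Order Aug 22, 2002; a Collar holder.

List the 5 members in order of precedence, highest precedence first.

Castillo, Szabo, Varga, Andersen, Vance

By the first rule: Castillo, Szabo and Varga (each a Collar holder); then Andersen and Vance (both not a Collar holder).
Castillo, Szabo and Varga all have roll number 871, so the next rule applies.
Castillo, Szabo and Varga all have date of appointment to the Order Aug 22, 2002, so the next rule applies.
Among Castillo, Szabo and Varga, alphabetically by surname: Castillo before Szabo before Varga.
Andersen and Vance both have roll number 491, so the next rule applies.
Andersen and Vance both have date of appointment to the Order Dec 6, 1999, so the next rule applies.
Among Andersen and Vance, alphabetically by surname: Andersen before Vance.
Full order: Castillo, Szabo, Varga, Andersen, Vance.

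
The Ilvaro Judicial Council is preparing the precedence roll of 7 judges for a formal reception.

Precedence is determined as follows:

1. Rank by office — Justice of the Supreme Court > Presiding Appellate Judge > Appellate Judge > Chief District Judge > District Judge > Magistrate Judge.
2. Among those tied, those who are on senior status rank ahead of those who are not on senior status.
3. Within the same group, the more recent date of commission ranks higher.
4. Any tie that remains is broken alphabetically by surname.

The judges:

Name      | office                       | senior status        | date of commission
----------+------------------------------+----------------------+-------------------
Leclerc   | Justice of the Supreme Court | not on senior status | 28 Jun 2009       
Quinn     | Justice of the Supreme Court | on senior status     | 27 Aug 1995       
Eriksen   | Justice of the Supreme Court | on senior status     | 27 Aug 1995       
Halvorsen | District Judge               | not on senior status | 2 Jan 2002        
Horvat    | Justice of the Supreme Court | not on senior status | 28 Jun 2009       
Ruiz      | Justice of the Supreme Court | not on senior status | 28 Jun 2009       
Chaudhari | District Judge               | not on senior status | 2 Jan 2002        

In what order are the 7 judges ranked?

By office: Eriksen, Quinn, Horvat, Leclerc and Ruiz (Justice of the Supreme Court); then Chaudhari and Halvorsen (District Judge).
Among Eriksen, Quinn, Horvat, Leclerc and Ruiz, on senior status before not on senior status: Eriksen and Quinn (on senior status) before Horvat, Leclerc and Ruiz (not on senior status).
Eriksen and Quinn both have date of commission 27 Aug 1995, so the next rule applies.
Among Eriksen and Quinn, alphabetically by surname: Eriksen before Quinn.
Horvat, Leclerc and Ruiz all have date of commission 28 Jun 2009, so the next rule applies.
Among Horvat, Leclerc and Ruiz, alphabetically by surname: Horvat before Leclerc before Ruiz.
Chaudhari and Halvorsen are each not on senior status, so the next rule applies.
Chaudhari and Halvorsen both have date of commission 2 Jan 2002, so the next rule applies.
Among Chaudhari and Halvorsen, alphabetically by surname: Chaudhari before Halvorsen.
Full order: Eriksen, Quinn, Horvat, Leclerc, Ruiz, Chaudhari, Halvorsen.

Eriksen, Quinn, Horvat, Leclerc, Ruiz, Chaudhari, Halvorsen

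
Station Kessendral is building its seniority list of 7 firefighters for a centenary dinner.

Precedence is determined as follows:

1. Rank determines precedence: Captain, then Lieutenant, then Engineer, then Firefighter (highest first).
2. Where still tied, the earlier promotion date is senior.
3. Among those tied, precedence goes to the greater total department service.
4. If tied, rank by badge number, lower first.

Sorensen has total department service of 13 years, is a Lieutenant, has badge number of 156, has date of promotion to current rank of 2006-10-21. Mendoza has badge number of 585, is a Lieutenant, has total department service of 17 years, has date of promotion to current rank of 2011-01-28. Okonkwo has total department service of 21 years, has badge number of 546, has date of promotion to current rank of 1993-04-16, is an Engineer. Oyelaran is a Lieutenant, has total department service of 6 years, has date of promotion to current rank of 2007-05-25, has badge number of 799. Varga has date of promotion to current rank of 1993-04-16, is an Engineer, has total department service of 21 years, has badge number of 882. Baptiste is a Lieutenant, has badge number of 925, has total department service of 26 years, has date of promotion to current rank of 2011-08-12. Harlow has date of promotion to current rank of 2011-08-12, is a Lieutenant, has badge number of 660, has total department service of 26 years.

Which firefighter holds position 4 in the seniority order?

Harlow

By rank: Sorensen, Oyelaran, Mendoza, Harlow and Baptiste (Lieutenant); then Okonkwo and Varga (Engineer).
Among Sorensen, Oyelaran, Mendoza, Harlow and Baptiste, by date of promotion to current rank (earlier first): Sorensen (2006-10-21) before Oyelaran (2007-05-25) before Mendoza (2011-01-28) before Harlow and Baptiste (2011-08-12).
Harlow and Baptiste both have total department service 26 years, so the next rule applies.
Among Harlow and Baptiste, by badge number (lower first): Harlow (660) before Baptiste (925).
Okonkwo and Varga both have date of promotion to current rank 1993-04-16, so the next rule applies.
Okonkwo and Varga both have total department service 21 years, so the next rule applies.
Among Okonkwo and Varga, by badge number (lower first): Okonkwo (546) before Varga (882).
Order: Sorensen, Oyelaran, Mendoza, Harlow, Baptiste, Okonkwo, Varga.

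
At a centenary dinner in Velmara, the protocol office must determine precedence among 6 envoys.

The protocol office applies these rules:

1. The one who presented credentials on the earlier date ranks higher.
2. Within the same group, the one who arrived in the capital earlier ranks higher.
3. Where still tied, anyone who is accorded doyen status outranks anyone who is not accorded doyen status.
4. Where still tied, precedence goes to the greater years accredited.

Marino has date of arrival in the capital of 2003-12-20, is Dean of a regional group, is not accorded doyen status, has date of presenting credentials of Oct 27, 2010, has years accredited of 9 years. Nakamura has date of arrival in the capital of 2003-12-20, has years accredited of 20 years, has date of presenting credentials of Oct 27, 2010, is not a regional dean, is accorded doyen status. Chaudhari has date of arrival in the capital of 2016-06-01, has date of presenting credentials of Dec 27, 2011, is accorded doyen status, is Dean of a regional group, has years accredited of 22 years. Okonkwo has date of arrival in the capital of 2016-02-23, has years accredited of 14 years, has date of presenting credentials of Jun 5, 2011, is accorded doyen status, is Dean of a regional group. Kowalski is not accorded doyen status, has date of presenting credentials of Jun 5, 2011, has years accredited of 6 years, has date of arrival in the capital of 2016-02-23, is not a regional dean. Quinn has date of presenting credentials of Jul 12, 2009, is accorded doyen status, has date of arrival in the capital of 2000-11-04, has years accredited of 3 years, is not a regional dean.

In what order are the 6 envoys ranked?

By date of presenting credentials (earlier first): Quinn (Jul 12, 2009); then Nakamura and Marino (both Oct 27, 2010); then Okonkwo and Kowalski (both Jun 5, 2011); then Chaudhari (Dec 27, 2011).
Nakamura and Marino both have date of arrival in the capital 2003-12-20, so the next rule applies.
Among Nakamura and Marino, accorded doyen status before not accorded doyen status: Nakamura (accorded doyen status) before Marino (not accorded doyen status).
Okonkwo and Kowalski both have date of arrival in the capital 2016-02-23, so the next rule applies.
Among Okonkwo and Kowalski, accorded doyen status before not accorded doyen status: Okonkwo (accorded doyen status) before Kowalski (not accorded doyen status).
Full order: Quinn, Nakamura, Marino, Okonkwo, Kowalski, Chaudhari.

Quinn, Nakamura, Marino, Okonkwo, Kowalski, Chaudhari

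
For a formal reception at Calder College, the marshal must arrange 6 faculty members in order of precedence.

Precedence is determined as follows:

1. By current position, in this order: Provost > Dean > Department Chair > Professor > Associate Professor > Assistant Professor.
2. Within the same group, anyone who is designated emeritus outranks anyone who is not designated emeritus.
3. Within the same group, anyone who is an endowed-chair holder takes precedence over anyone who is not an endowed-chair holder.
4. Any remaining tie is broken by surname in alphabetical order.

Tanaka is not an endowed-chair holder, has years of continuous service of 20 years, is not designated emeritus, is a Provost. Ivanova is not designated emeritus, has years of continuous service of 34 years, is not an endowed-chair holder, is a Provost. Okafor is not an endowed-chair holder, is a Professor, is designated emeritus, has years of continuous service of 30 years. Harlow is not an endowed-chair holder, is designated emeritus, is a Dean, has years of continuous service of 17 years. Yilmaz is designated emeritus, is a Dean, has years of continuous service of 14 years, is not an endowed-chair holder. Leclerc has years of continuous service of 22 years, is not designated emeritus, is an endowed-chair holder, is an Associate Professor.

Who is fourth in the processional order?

Yilmaz

By current position: Ivanova and Tanaka (Provost); then Harlow and Yilmaz (Dean); then Okafor (Professor); then Leclerc (Associate Professor).
Ivanova and Tanaka are each not designated emeritus, so the next rule applies.
Ivanova and Tanaka are each not an endowed-chair holder, so the next rule applies.
Among Ivanova and Tanaka, alphabetically by surname: Ivanova before Tanaka.
Harlow and Yilmaz are each designated emeritus, so the next rule applies.
Harlow and Yilmaz are each not an endowed-chair holder, so the next rule applies.
Among Harlow and Yilmaz, alphabetically by surname: Harlow before Yilmaz.
Order: Ivanova, Tanaka, Harlow, Yilmaz, Okafor, Leclerc.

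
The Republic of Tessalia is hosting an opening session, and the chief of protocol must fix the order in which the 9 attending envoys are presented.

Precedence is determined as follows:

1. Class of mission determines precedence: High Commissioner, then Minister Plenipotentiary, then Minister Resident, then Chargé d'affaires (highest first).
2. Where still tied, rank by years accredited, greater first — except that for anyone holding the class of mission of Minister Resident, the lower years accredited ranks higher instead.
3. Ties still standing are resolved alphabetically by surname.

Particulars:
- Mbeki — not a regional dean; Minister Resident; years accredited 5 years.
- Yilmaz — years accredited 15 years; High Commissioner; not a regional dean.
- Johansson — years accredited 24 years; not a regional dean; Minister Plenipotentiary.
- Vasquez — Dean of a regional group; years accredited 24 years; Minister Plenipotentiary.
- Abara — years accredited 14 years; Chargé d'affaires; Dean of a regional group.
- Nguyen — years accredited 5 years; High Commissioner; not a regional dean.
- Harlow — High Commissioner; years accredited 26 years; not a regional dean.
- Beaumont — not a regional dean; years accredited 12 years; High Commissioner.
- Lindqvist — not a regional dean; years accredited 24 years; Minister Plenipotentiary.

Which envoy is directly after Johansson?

Lindqvist

By class of mission: Harlow, Yilmaz, Beaumont and Nguyen (High Commissioner); then Johansson, Lindqvist and Vasquez (Minister Plenipotentiary); then Mbeki (Minister Resident); then Abara (Chargé d'affaires).
Among Harlow, Yilmaz, Beaumont and Nguyen, by years accredited (higher first): Harlow (26 years) before Yilmaz (15 years) before Beaumont (12 years) before Nguyen (5 years).
Johansson, Lindqvist and Vasquez all have years accredited 24 years, so the next rule applies.
Among Johansson, Lindqvist and Vasquez, alphabetically by surname: Johansson before Lindqvist before Vasquez.
Order: Harlow, Yilmaz, Beaumont, Nguyen, Johansson, Lindqvist, Vasquez, Mbeki, Abara.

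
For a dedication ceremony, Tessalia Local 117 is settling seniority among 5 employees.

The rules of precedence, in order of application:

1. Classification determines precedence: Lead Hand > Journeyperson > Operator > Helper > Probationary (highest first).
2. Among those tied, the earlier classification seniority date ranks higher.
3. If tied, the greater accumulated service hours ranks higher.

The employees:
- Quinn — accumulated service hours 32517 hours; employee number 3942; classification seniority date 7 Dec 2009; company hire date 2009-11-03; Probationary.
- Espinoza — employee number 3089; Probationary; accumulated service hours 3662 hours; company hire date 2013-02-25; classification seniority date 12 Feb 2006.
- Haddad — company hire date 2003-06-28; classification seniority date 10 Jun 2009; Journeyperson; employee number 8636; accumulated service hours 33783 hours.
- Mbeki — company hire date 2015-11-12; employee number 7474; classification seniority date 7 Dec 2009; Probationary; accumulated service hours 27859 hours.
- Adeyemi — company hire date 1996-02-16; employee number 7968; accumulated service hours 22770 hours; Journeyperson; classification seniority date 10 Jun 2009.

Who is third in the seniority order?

Espinoza

By classification: Haddad and Adeyemi (Journeyperson); then Espinoza, Quinn and Mbeki (Probationary).
Haddad and Adeyemi both have classification seniority date 10 Jun 2009, so the next rule applies.
Among Haddad and Adeyemi, by accumulated service hours (higher first): Haddad (33783 hours) before Adeyemi (22770 hours).
Among Espinoza, Quinn and Mbeki, by classification seniority date (earlier first): Espinoza (12 Feb 2006) before Quinn and Mbeki (7 Dec 2009).
Among Quinn and Mbeki, by accumulated service hours (higher first): Quinn (32517 hours) before Mbeki (27859 hours).
Order: Haddad, Adeyemi, Espinoza, Quinn, Mbeki.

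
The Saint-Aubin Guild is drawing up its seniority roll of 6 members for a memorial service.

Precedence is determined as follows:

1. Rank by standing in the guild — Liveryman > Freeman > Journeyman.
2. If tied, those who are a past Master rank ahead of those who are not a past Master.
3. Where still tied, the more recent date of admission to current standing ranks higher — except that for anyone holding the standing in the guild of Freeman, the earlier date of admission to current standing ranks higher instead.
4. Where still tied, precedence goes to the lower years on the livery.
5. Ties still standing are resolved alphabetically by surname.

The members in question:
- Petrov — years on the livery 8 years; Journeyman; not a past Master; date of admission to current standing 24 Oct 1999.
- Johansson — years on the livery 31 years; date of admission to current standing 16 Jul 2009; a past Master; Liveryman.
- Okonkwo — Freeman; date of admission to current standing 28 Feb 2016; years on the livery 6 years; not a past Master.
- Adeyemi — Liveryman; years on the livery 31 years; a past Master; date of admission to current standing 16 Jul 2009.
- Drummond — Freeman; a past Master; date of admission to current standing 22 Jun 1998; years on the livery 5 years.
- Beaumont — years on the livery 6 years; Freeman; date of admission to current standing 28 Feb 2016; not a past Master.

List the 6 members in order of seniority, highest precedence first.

By standing in the guild: Adeyemi and Johansson (Liveryman); then Drummond, Beaumont and Okonkwo (Freeman); then Petrov (Journeyman).
Adeyemi and Johansson are each a past Master, so the next rule applies.
Adeyemi and Johansson both have date of admission to current standing 16 Jul 2009, so the next rule applies.
Adeyemi and Johansson both have years on the livery 31 years, so the next rule applies.
Among Adeyemi and Johansson, alphabetically by surname: Adeyemi before Johansson.
Among Drummond, Beaumont and Okonkwo, a past Master before not a past Master: Drummond (a past Master) before Beaumont and Okonkwo (not a past Master).
Beaumont and Okonkwo both have date of admission to current standing 28 Feb 2016, so the next rule applies.
Beaumont and Okonkwo both have years on the livery 6 years, so the next rule applies.
Among Beaumont and Okonkwo, alphabetically by surname: Beaumont before Okonkwo.
Full order: Adeyemi, Johansson, Drummond, Beaumont, Okonkwo, Petrov.

Adeyemi, Johansson, Drummond, Beaumont, Okonkwo, Petrov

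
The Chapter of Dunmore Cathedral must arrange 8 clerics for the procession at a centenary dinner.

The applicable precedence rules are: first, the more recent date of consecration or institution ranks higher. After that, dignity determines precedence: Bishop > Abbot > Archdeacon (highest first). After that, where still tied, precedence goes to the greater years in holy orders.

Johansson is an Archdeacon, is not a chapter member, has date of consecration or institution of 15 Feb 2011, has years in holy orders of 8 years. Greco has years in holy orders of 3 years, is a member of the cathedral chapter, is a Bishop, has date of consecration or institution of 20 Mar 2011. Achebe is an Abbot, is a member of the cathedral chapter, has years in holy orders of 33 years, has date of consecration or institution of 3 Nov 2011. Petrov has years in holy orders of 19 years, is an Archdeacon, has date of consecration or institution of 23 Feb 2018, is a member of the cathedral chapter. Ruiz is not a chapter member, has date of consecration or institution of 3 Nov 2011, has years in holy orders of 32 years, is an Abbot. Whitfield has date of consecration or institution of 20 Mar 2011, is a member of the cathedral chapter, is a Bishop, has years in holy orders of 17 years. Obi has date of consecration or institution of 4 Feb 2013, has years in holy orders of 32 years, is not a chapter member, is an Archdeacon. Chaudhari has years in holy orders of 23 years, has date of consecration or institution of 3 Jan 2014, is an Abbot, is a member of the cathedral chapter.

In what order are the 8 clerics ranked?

Petrov, Chaudhari, Obi, Achebe, Ruiz, Whitfield, Greco, Johansson

By date of consecration or institution (later first): Petrov (23 Feb 2018); then Chaudhari (3 Jan 2014); then Obi (4 Feb 2013); then Achebe and Ruiz (both 3 Nov 2011); then Whitfield and Greco (both 20 Mar 2011); then Johansson (15 Feb 2011).
Achebe and Ruiz are each Abbot, so the next rule applies.
Among Achebe and Ruiz, by years in holy orders (higher first): Achebe (33 years) before Ruiz (32 years).
Whitfield and Greco are each Bishop, so the next rule applies.
Among Whitfield and Greco, by years in holy orders (higher first): Whitfield (17 years) before Greco (3 years).
Full order: Petrov, Chaudhari, Obi, Achebe, Ruiz, Whitfield, Greco, Johansson.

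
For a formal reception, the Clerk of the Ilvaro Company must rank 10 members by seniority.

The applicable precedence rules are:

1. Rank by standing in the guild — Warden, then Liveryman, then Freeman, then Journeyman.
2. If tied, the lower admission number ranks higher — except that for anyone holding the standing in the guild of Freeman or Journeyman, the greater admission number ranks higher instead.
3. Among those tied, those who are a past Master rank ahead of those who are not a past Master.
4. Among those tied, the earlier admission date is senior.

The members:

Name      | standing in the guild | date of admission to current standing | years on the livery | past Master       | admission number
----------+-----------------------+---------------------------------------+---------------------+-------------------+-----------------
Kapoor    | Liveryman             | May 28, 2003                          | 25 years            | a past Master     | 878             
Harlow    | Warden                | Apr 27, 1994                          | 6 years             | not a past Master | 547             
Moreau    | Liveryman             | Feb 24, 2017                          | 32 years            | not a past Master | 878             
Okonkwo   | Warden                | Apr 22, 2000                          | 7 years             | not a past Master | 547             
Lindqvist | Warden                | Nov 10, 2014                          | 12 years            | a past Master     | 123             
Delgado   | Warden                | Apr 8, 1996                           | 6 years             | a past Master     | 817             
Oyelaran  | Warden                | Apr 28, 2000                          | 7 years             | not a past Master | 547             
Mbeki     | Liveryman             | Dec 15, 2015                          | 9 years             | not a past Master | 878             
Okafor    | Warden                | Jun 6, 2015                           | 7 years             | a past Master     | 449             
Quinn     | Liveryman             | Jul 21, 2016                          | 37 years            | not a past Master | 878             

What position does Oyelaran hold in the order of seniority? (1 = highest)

By standing in the guild: Lindqvist, Okafor, Harlow, Okonkwo, Oyelaran and Delgado (Warden); then Kapoor, Mbeki, Quinn and Moreau (Liveryman).
Among Lindqvist, Okafor, Harlow, Okonkwo, Oyelaran and Delgado, by admission number (lower first): Lindqvist (123) before Okafor (449) before Harlow, Okonkwo and Oyelaran (547) before Delgado (817).
Harlow, Okonkwo and Oyelaran are each not a past Master, so the next rule applies.
Among Harlow, Okonkwo and Oyelaran, by date of admission to current standing (earlier first): Harlow (Apr 27, 1994) before Okonkwo (Apr 22, 2000) before Oyelaran (Apr 28, 2000).
Kapoor, Mbeki, Quinn and Moreau all have admission number 878, so the next rule applies.
Among Kapoor, Mbeki, Quinn and Moreau, a past Master before not a past Master: Kapoor (a past Master) before Mbeki, Quinn and Moreau (not a past Master).
Among Mbeki, Quinn and Moreau, by date of admission to current standing (earlier first): Mbeki (Dec 15, 2015) before Quinn (Jul 21, 2016) before Moreau (Feb 24, 2017).
Order: Lindqvist, Okafor, Harlow, Okonkwo, Oyelaran, Delgado, Kapoor, Mbeki, Quinn, Moreau. So position 5.

5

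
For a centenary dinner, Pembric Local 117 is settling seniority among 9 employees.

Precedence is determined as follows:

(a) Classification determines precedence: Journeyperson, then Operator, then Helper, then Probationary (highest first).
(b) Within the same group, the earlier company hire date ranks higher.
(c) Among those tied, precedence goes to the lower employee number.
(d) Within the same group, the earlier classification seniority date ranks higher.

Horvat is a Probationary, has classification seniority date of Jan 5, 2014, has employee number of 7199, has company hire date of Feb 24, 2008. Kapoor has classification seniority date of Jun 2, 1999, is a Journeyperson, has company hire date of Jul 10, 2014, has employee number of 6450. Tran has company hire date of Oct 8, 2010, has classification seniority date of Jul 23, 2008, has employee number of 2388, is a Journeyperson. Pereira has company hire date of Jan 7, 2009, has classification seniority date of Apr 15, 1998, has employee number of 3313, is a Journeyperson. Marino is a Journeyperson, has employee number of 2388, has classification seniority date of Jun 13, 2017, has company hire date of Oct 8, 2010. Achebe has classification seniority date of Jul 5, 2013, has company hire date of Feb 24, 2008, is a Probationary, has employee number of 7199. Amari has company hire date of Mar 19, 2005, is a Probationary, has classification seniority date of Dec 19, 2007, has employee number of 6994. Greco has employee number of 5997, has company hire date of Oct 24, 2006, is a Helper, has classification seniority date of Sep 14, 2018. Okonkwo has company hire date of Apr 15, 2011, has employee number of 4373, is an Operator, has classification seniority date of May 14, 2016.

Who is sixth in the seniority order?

By classification: Pereira, Tran, Marino and Kapoor (Journeyperson); then Okonkwo (Operator); then Greco (Helper); then Amari, Achebe and Horvat (Probationary).
Among Pereira, Tran, Marino and Kapoor, by company hire date (earlier first): Pereira (Jan 7, 2009) before Tran and Marino (Oct 8, 2010) before Kapoor (Jul 10, 2014).
Tran and Marino both have employee number 2388, so the next rule applies.
Among Tran and Marino, by classification seniority date (earlier first): Tran (Jul 23, 2008) before Marino (Jun 13, 2017).
Among Amari, Achebe and Horvat, by company hire date (earlier first): Amari (Mar 19, 2005) before Achebe and Horvat (Feb 24, 2008).
Achebe and Horvat both have employee number 7199, so the next rule applies.
Among Achebe and Horvat, by classification seniority date (earlier first): Achebe (Jul 5, 2013) before Horvat (Jan 5, 2014).
Order: Pereira, Tran, Marino, Kapoor, Okonkwo, Greco, Amari, Achebe, Horvat.

Greco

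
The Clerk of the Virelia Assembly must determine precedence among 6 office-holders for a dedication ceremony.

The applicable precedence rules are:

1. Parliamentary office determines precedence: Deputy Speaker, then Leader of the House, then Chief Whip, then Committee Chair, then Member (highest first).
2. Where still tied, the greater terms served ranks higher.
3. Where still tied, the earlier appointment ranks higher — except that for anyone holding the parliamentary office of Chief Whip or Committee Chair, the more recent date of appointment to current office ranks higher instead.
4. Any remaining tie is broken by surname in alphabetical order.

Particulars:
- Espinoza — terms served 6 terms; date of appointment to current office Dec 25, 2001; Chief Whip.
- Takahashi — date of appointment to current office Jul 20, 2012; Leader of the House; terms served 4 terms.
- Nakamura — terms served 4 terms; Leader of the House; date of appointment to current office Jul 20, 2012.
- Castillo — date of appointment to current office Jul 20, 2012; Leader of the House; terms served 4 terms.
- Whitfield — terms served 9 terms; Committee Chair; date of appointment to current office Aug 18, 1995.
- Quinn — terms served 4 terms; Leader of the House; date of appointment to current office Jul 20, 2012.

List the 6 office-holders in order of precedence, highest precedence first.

By parliamentary office: Castillo, Nakamura, Quinn and Takahashi (Leader of the House); then Espinoza (Chief Whip); then Whitfield (Committee Chair).
Castillo, Nakamura, Quinn and Takahashi all have terms served 4 terms, so the next rule applies.
Castillo, Nakamura, Quinn and Takahashi all have date of appointment to current office Jul 20, 2012, so the next rule applies.
Among Castillo, Nakamura, Quinn and Takahashi, alphabetically by surname: Castillo before Nakamura before Quinn before Takahashi.
Full order: Castillo, Nakamura, Quinn, Takahashi, Espinoza, Whitfield.

Castillo, Nakamura, Quinn, Takahashi, Espinoza, Whitfield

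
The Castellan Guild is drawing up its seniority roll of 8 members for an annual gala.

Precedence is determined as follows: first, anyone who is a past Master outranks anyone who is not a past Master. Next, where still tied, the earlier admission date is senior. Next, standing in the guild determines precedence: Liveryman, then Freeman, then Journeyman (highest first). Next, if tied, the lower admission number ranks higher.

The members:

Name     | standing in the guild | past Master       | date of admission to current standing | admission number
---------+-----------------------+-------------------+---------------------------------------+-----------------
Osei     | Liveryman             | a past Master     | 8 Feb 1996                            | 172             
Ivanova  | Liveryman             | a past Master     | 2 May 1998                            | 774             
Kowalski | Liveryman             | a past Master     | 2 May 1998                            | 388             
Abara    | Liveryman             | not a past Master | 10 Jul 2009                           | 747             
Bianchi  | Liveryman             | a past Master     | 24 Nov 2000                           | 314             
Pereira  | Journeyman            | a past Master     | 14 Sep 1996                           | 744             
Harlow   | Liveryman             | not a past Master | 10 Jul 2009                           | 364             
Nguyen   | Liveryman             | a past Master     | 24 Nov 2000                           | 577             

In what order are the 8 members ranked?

By the first rule: Osei, Pereira, Kowalski, Ivanova, Bianchi and Nguyen (each a past Master); then Harlow and Abara (both not a past Master).
Among Osei, Pereira, Kowalski, Ivanova, Bianchi and Nguyen, by date of admission to current standing (earlier first): Osei (8 Feb 1996) before Pereira (14 Sep 1996) before Kowalski and Ivanova (2 May 1998) before Bianchi and Nguyen (24 Nov 2000).
Kowalski and Ivanova are each Liveryman, so the next rule applies.
Among Kowalski and Ivanova, by admission number (lower first): Kowalski (388) before Ivanova (774).
Bianchi and Nguyen are each Liveryman, so the next rule applies.
Among Bianchi and Nguyen, by admission number (lower first): Bianchi (314) before Nguyen (577).
Harlow and Abara both have date of admission to current standing 10 Jul 2009, so the next rule applies.
Harlow and Abara are each Liveryman, so the next rule applies.
Among Harlow and Abara, by admission number (lower first): Harlow (364) before Abara (747).
Full order: Osei, Pereira, Kowalski, Ivanova, Bianchi, Nguyen, Harlow, Abara.

Osei, Pereira, Kowalski, Ivanova, Bianchi, Nguyen, Harlow, Abara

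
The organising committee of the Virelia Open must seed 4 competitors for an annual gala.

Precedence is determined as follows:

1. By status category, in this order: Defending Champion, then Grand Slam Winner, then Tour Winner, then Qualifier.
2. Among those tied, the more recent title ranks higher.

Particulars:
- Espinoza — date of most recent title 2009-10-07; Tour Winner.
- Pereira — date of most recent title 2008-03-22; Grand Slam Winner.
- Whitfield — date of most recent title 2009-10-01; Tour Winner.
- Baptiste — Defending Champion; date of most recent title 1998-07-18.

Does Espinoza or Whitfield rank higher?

By status category: Baptiste (Defending Champion); then Pereira (Grand Slam Winner); then Espinoza and Whitfield (Tour Winner).
Among Espinoza and Whitfield, by date of most recent title (later first): Espinoza (2009-10-07) before Whitfield (2009-10-01).
So Espinoza takes precedence.

Espinoza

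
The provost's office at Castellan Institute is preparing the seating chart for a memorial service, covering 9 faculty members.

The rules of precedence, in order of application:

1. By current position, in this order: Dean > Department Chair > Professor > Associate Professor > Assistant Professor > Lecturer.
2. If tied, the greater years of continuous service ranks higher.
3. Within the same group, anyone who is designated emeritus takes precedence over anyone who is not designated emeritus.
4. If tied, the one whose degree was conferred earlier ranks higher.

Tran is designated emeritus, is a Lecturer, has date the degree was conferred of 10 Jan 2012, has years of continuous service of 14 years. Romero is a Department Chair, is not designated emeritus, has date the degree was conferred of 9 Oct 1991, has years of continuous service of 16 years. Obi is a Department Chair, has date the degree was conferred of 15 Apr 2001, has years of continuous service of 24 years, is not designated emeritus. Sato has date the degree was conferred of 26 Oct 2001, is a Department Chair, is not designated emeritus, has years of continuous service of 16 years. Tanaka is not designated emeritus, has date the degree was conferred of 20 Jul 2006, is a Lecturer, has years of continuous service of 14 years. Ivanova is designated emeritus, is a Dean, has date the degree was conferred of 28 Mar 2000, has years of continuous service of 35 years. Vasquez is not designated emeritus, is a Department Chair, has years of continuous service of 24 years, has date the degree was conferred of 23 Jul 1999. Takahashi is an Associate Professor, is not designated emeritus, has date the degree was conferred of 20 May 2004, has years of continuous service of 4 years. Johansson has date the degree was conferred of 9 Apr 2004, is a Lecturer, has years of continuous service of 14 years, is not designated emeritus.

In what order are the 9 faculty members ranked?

Ivanova, Vasquez, Obi, Romero, Sato, Takahashi, Tran, Johansson, Tanaka

By current position: Ivanova (Dean); then Vasquez, Obi, Romero and Sato (Department Chair); then Takahashi (Associate Professor); then Tran, Johansson and Tanaka (Lecturer).
Among Vasquez, Obi, Romero and Sato, by years of continuous service (higher first): Vasquez and Obi (24 years) before Romero and Sato (16 years).
Vasquez and Obi are each not designated emeritus, so the next rule applies.
Among Vasquez and Obi, by date the degree was conferred (earlier first): Vasquez (23 Jul 1999) before Obi (15 Apr 2001).
Romero and Sato are each not designated emeritus, so the next rule applies.
Among Romero and Sato, by date the degree was conferred (earlier first): Romero (9 Oct 1991) before Sato (26 Oct 2001).
Tran, Johansson and Tanaka all have years of continuous service 14 years, so the next rule applies.
Among Tran, Johansson and Tanaka, designated emeritus before not designated emeritus: Tran (designated emeritus) before Johansson and Tanaka (not designated emeritus).
Among Johansson and Tanaka, by date the degree was conferred (earlier first): Johansson (9 Apr 2004) before Tanaka (20 Jul 2006).
Full order: Ivanova, Vasquez, Obi, Romero, Sato, Takahashi, Tran, Johansson, Tanaka.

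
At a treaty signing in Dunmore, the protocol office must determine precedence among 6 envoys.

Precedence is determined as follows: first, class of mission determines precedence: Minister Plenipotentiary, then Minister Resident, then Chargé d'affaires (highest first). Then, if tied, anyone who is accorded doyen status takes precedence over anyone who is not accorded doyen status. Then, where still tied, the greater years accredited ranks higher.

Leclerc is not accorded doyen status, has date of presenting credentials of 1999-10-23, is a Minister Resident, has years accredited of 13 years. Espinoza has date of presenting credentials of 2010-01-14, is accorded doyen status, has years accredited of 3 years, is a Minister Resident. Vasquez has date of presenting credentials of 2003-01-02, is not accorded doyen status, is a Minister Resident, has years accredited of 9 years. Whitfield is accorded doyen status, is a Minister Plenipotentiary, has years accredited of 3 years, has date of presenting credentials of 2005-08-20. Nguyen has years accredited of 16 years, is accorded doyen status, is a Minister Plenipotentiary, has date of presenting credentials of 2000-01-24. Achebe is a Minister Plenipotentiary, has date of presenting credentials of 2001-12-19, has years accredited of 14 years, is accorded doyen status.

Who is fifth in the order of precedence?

By class of mission: Nguyen, Achebe and Whitfield (Minister Plenipotentiary); then Espinoza, Leclerc and Vasquez (Minister Resident).
Nguyen, Achebe and Whitfield are each accorded doyen status, so the next rule applies.
Among Nguyen, Achebe and Whitfield, by years accredited (higher first): Nguyen (16 years) before Achebe (14 years) before Whitfield (3 years).
Among Espinoza, Leclerc and Vasquez, accorded doyen status before not accorded doyen status: Espinoza (accorded doyen status) before Leclerc and Vasquez (not accorded doyen status).
Among Leclerc and Vasquez, by years accredited (higher first): Leclerc (13 years) before Vasquez (9 years).
Order: Nguyen, Achebe, Whitfield, Espinoza, Leclerc, Vasquez.

Leclerc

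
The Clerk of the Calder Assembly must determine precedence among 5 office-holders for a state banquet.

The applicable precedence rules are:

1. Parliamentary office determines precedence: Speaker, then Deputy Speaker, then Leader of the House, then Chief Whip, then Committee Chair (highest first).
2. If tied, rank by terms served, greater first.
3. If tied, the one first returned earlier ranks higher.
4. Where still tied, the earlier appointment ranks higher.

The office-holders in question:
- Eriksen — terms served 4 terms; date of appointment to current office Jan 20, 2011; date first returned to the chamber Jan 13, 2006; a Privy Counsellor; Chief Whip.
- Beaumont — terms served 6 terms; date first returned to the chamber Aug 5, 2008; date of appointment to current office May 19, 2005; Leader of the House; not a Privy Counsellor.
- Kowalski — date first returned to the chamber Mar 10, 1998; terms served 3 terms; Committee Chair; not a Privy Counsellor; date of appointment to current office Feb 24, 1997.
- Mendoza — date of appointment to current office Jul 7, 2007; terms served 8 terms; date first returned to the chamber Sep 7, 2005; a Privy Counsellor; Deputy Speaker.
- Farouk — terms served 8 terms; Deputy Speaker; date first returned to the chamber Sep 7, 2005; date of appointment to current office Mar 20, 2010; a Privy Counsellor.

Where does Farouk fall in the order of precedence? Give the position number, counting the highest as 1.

By parliamentary office: Mendoza and Farouk (Deputy Speaker); then Beaumont (Leader of the House); then Eriksen (Chief Whip); then Kowalski (Committee Chair).
Mendoza and Farouk both have terms served 8 terms, so the next rule applies.
Mendoza and Farouk both have date first returned to the chamber Sep 7, 2005, so the next rule applies.
Among Mendoza and Farouk, by date of appointment to current office (earlier first): Mendoza (Jul 7, 2007) before Farouk (Mar 20, 2010).
Order: Mendoza, Farouk, Beaumont, Eriksen, Kowalski. So position 2.

2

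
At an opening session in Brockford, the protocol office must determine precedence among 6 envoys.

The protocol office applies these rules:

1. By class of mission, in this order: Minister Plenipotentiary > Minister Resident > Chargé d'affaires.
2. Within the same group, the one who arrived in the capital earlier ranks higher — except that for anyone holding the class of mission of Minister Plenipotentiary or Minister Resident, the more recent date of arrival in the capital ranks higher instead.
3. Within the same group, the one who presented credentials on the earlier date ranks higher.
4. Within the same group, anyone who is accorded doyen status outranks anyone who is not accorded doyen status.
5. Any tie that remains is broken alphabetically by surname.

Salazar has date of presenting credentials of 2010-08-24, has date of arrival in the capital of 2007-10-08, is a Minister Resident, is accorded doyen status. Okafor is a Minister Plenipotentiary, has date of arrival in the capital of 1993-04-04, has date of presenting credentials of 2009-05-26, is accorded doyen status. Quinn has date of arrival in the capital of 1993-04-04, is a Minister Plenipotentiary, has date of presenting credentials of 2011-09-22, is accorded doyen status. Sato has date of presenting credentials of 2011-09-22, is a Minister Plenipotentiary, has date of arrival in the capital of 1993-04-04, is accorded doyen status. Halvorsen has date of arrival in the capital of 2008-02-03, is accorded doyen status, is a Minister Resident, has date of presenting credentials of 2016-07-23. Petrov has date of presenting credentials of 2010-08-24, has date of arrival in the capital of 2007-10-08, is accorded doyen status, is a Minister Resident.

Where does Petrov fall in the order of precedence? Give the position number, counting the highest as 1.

5

By class of mission: Okafor, Quinn and Sato (Minister Plenipotentiary); then Halvorsen, Petrov and Salazar (Minister Resident).
Okafor, Quinn and Sato all have date of arrival in the capital 1993-04-04, so the next rule applies.
Among Okafor, Quinn and Sato, by date of presenting credentials (earlier first): Okafor (2009-05-26) before Quinn and Sato (2011-09-22).
Quinn and Sato are each accorded doyen status, so the next rule applies.
Among Quinn and Sato, alphabetically by surname: Quinn before Sato.
Among Halvorsen, Petrov and Salazar, by date of arrival in the capital (later first) (reversed rule for this group): Halvorsen (2008-02-03) before Petrov and Salazar (2007-10-08).
Petrov and Salazar both have date of presenting credentials 2010-08-24, so the next rule applies.
Petrov and Salazar are each accorded doyen status, so the next rule applies.
Among Petrov and Salazar, alphabetically by surname: Petrov before Salazar.
Order: Okafor, Quinn, Sato, Halvorsen, Petrov, Salazar. So position 5.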